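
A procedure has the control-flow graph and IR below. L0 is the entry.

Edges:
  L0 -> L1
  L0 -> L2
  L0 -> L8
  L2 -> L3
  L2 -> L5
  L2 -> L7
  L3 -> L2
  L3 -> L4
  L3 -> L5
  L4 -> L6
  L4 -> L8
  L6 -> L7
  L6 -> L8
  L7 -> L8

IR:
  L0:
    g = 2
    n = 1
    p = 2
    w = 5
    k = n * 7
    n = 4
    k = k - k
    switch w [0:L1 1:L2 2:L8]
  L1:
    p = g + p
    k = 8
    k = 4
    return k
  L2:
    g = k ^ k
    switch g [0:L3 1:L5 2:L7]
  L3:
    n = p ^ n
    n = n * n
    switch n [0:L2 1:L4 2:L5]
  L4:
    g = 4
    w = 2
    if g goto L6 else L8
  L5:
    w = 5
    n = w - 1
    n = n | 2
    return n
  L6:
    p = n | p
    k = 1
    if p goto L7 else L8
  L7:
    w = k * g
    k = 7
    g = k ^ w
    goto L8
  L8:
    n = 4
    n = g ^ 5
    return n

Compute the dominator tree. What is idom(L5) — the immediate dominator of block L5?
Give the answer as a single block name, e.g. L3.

Answer: L2

Analysis:
idom tree: L1←L0 L2←L0 L3←L2 L4←L3 L5←L2 L6←L4 L7←L2 L8←L0
Join-block Dom:
  L2: preds {L0,L3}: {L0} ∩ {L0,L2,L3} = {L0}; idom=L0
  L5: preds {L2,L3}: {L0,L2} ∩ {L0,L2,L3} = {L0,L2}; idom=L2
  L7: preds {L2,L6}: {L0,L2} ∩ {L0,L2,L3,L4,L6} = {L0,L2}; idom=L2
  L8: preds {L0,L4,L6,L7}: {L0} ∩ {L0,L2,L3,L4} ∩ {L0,L2,L3,L4,L6} ∩ {L0,L2,L7} = {L0}; idom=L0

idom(L5) = L2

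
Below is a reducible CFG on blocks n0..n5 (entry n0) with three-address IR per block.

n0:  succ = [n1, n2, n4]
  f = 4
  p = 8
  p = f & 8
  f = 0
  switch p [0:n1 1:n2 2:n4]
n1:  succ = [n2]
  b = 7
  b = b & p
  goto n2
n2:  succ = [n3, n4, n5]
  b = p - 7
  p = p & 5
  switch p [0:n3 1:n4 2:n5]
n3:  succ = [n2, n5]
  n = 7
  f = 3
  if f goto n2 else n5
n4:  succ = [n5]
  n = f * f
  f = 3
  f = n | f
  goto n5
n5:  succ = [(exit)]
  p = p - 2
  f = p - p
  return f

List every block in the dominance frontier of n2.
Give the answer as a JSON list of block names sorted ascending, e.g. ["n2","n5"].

Answer: ["n2", "n4", "n5"]

Derivation:
idom tree: n1←n0 n2←n0 n3←n2 n4←n0 n5←n0
Dom∩ at merges:
  n2: preds {n0,n1,n3}: {n0} ∩ {n0,n1} ∩ {n0,n2,n3} = {n0}; idom=n0
  n4: preds {n0,n2}: {n0} ∩ {n0,n2} = {n0}; idom=n0
  n5: preds {n2,n3,n4}: {n0,n2} ∩ {n0,n2,n3} ∩ {n0,n4} = {n0}; idom=n0

DF derivation:
  n2←n0: walk · to n0
  n2←n1: walk n1 to n0
  n2←n3: walk n3→n2 to n0
  n4←n0: walk · to n0
  n4←n2: walk n2 to n0
  n5←n2: walk n2 to n0
  n5←n3: walk n3→n2 to n0
  n5←n4: walk n4 to n0
  n0 → ∅
  n1 → {n2}
  n2 → {n2,n4,n5}
  n3 → {n2,n5}
  n4 → {n5}
  n5 → ∅

DF(n2) = ["n2", "n4", "n5"]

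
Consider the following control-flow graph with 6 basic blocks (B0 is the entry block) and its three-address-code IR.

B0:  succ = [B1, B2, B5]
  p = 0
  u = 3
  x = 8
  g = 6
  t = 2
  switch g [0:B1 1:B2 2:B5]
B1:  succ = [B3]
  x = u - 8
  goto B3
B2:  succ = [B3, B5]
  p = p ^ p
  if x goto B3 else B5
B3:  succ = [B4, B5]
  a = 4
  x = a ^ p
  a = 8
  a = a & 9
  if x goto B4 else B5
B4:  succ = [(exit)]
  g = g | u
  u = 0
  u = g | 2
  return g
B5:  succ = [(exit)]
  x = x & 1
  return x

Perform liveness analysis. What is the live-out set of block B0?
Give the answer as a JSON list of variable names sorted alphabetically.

Answer: ["g", "p", "u", "x"]

Working:
Block summaries:
  B0: def={g,p,t,u,x} ue=∅
  B1: def={x} ue={u}
  B2: def={p} ue={p,x}
  B3: def={a,x} ue={p}
  B4: def={g,u} ue={g,u}
  B5: def={x} ue={x}

Liveness:
  B0 li=∅ lo={g,p,u,x}
  B1 li={g,p,u} lo={g,p,u}
  B2 li={g,p,u,x} lo={g,p,u,x}
  B3 li={g,p,u} lo={g,u,x}
  B4 li={g,u} lo=∅
  B5 li={x} lo=∅

live-out(B0) = ["g", "p", "u", "x"]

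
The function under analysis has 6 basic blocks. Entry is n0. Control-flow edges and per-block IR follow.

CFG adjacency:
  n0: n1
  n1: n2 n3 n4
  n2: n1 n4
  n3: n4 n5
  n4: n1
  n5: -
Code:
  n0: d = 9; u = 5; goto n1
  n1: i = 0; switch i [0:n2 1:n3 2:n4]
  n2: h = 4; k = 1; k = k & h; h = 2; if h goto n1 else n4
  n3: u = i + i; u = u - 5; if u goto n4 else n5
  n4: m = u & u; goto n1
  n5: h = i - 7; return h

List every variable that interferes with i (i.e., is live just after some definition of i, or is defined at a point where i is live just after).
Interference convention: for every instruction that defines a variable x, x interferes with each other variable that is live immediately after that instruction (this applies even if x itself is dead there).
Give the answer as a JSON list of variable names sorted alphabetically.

Answer: ["u"]

Derivation:
Block summaries:
  n0 def {d,u} use ∅
  n1 def {i} use ∅
  n2 def {h,k} use ∅
  n3 def {u} use {i}
  n4 def {m} use {u}
  n5 def {h} use {i}

Liveness:
  n0 li=∅ lo={u}
  n1 li={u} lo={i,u}
  n2 li={u} lo={u}
  n3 li={i} lo={i,u}
  n4 li={u} lo={u}
  n5 li={i} lo=∅

Interference:
  d↔∅
  h↔{k,u}
  i↔{u}
  k↔{h,u}
  m↔{u}
  u↔{h,i,k,m}

N(i) = ["u"]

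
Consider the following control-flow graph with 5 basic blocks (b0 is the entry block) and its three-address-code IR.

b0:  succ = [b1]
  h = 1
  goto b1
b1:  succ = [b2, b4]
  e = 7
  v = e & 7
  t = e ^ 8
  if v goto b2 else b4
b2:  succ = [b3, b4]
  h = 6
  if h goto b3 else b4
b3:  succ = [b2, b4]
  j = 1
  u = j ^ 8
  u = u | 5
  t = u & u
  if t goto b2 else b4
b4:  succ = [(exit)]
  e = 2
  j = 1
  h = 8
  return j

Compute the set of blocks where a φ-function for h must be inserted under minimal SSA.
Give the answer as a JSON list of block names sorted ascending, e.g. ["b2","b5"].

idom tree: b1←b0 b2←b1 b3←b2 b4←b1
Dom∩ at merges:
  b2: preds {b1,b3}: {b0,b1} ∩ {b0,b1,b2,b3} = {b0,b1}; idom=b1
  b4: preds {b1,b2,b3}: {b0,b1} ∩ {b0,b1,b2} ∩ {b0,b1,b2,b3} = {b0,b1}; idom=b1

Frontier:
  join b2 pred b1: · stop@b1
  join b2 pred b3: b3→b2 stop@b1
  join b4 pred b1: · stop@b1
  join b4 pred b2: b2 stop@b1
  join b4 pred b3: b3→b2 stop@b1
  DF(b0)=∅
  DF(b1)=∅
  DF(b2)={b2,b4}
  DF(b3)={b2,b4}
  DF(b4)=∅

φ for h: defs {b0,b2,b4}
  DF⁺ = {b2,b4}

Answer: ["b2", "b4"]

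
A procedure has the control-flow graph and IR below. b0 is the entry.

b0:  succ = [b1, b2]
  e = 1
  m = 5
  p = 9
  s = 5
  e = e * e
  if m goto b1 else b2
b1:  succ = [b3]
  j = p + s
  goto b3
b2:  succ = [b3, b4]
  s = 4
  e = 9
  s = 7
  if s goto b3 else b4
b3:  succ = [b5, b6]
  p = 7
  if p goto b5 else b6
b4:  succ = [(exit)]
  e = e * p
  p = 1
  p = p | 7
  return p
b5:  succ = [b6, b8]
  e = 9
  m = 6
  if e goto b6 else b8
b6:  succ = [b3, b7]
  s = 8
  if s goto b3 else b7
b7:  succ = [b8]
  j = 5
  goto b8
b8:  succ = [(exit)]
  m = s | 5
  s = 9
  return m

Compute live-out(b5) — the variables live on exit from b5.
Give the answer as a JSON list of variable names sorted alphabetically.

Answer: ["s"]

Working:
Per-block:
  b0 def {e,m,p,s} use ∅
  b1 def {j} use {p,s}
  b2 def {e,s} use ∅
  b3 def {p} use ∅
  b4 def {e,p} use {e,p}
  b5 def {e,m} use ∅
  b6 def {s} use ∅
  b7 def {j} use ∅
  b8 def {m,s} use {s}

Backward fixpoint:
  b0 li=∅ lo={p,s}
  b1 li={p,s} lo={s}
  b2 li={p} lo={e,p,s}
  b3 li={s} lo={s}
  b4 li={e,p} lo=∅
  b5 li={s} lo={s}
  b6 li=∅ lo={s}
  b7 li={s} lo={s}
  b8 li={s} lo=∅

live-out(b5) = ["s"]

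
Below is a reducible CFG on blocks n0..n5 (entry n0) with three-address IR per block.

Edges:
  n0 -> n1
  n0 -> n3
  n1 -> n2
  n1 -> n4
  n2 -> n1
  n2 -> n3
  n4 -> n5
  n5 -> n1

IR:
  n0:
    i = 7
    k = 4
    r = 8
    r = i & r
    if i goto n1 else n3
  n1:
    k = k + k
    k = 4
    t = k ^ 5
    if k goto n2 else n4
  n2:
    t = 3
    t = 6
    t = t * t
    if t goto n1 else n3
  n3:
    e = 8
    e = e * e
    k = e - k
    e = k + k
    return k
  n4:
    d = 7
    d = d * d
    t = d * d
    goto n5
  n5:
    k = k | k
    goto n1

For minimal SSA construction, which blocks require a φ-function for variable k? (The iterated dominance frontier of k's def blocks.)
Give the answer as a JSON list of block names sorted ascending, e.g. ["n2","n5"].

idom tree: n1←n0 n2←n1 n3←n0 n4←n1 n5←n4
Join-block Dom:
  n1: preds {n0,n2,n5}: {n0} ∩ {n0,n1,n2} ∩ {n0,n1,n4,n5} = {n0}; idom=n0
  n3: preds {n0,n2}: {n0} ∩ {n0,n1,n2} = {n0}; idom=n0

DF derivation:
  n1←n0: walk · to n0
  n1←n2: walk n2→n1 to n0
  n1←n5: walk n5→n4→n1 to n0
  n3←n0: walk · to n0
  n3←n2: walk n2→n1 to n0
  n0: DF=∅
  n1: DF={n1,n3}
  n2: DF={n1,n3}
  n3: DF=∅
  n4: DF={n1}
  n5: DF={n1}

φ for k: defs {n0,n1,n3,n5}
  DF⁺ = {n1,n3}

Answer: ["n1", "n3"]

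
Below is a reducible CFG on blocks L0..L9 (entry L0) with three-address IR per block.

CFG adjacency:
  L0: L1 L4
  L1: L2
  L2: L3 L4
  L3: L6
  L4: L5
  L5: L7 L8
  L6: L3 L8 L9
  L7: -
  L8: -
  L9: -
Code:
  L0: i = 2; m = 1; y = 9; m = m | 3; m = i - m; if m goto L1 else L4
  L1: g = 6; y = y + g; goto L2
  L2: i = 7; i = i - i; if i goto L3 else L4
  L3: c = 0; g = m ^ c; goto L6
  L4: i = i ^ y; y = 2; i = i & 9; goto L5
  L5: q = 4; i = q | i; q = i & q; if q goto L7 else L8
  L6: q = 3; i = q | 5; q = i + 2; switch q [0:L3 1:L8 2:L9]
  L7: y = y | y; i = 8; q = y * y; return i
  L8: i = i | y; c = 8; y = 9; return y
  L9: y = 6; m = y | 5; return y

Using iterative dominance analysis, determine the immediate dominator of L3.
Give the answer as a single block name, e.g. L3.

Answer: L2

Analysis:
idom tree: L1←L0 L2←L1 L3←L2 L4←L0 L5←L4 L6←L3 L7←L5 L8←L0 L9←L6
Dom∩ at merges:
  L3: preds {L2,L6}: {L0,L1,L2} ∩ {L0,L1,L2,L3,L6} = {L0,L1,L2}; idom=L2
  L4: preds {L0,L2}: {L0} ∩ {L0,L1,L2} = {L0}; idom=L0
  L8: preds {L5,L6}: {L0,L4,L5} ∩ {L0,L1,L2,L3,L6} = {L0}; idom=L0

idom(L3) = L2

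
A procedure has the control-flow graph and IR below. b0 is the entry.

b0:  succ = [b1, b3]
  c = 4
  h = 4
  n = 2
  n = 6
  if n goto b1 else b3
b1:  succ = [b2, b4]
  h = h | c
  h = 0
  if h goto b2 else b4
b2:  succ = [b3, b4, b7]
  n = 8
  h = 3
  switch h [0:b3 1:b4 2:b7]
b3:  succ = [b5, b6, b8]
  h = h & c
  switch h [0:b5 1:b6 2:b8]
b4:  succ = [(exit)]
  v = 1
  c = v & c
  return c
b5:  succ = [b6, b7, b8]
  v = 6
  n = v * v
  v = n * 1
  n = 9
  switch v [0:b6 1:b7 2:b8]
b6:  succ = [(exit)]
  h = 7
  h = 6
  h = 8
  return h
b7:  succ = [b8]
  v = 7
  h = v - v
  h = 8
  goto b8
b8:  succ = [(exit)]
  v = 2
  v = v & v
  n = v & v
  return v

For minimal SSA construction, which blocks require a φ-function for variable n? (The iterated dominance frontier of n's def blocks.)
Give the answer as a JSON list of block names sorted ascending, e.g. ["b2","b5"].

Answer: ["b3", "b4", "b6", "b7", "b8"]

Working:
idom tree: b1←b0 b2←b1 b3←b0 b4←b1 b5←b3 b6←b3 b7←b0 b8←b0
Dom at joins:
  b3: preds {b0,b2}: {b0} ∩ {b0,b1,b2} = {b0}; idom=b0
  b4: preds {b1,b2}: {b0,b1} ∩ {b0,b1,b2} = {b0,b1}; idom=b1
  b6: preds {b3,b5}: {b0,b3} ∩ {b0,b3,b5} = {b0,b3}; idom=b3
  b7: preds {b2,b5}: {b0,b1,b2} ∩ {b0,b3,b5} = {b0}; idom=b0
  b8: preds {b3,b5,b7}: {b0,b3} ∩ {b0,b3,b5} ∩ {b0,b7} = {b0}; idom=b0

DF walk-up:
  join b3 pred b0: · stop@b0
  join b3 pred b2: b2→b1 stop@b0
  join b4 pred b1: · stop@b1
  join b4 pred b2: b2 stop@b1
  join b6 pred b3: · stop@b3
  join b6 pred b5: b5 stop@b3
  join b7 pred b2: b2→b1 stop@b0
  join b7 pred b5: b5→b3 stop@b0
  join b8 pred b3: b3 stop@b0
  join b8 pred b5: b5→b3 stop@b0
  join b8 pred b7: b7 stop@b0
  b0 → ∅
  b1 → {b3,b7}
  b2 → {b3,b4,b7}
  b3 → {b7,b8}
  b4 → ∅
  b5 → {b6,b7,b8}
  b6 → ∅
  b7 → {b8}
  b8 → ∅

φ for n: defs {b0,b2,b5,b8}
  DF⁺ = {b3,b4,b6,b7,b8}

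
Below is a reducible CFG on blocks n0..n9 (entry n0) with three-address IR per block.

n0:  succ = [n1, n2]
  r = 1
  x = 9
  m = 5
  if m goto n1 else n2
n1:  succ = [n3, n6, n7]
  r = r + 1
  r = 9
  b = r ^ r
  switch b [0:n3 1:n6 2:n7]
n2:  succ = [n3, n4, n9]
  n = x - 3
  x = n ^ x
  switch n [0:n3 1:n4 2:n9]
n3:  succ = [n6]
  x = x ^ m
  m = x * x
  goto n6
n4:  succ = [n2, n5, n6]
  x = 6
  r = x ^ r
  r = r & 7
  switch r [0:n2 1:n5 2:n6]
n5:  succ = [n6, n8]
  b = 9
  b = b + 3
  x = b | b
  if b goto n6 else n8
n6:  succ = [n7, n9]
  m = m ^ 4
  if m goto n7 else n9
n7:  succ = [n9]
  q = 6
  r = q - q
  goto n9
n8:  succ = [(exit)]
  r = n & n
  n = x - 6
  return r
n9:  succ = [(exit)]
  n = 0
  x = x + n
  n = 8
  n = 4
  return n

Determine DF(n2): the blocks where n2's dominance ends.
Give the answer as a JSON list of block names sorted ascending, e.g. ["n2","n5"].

idom tree: n1←n0 n2←n0 n3←n0 n4←n2 n5←n4 n6←n0 n7←n0 n8←n5 n9←n0
Dom at joins:
  n2: preds {n0,n4}: {n0} ∩ {n0,n2,n4} = {n0}; idom=n0
  n3: preds {n1,n2}: {n0,n1} ∩ {n0,n2} = {n0}; idom=n0
  n6: preds {n1,n3,n4,n5}: {n0,n1} ∩ {n0,n3} ∩ {n0,n2,n4} ∩ {n0,n2,n4,n5} = {n0}; idom=n0
  n7: preds {n1,n6}: {n0,n1} ∩ {n0,n6} = {n0}; idom=n0
  n9: preds {n2,n6,n7}: {n0,n2} ∩ {n0,n6} ∩ {n0,n7} = {n0}; idom=n0

DF derivation:
  join n2 pred n0: · stop@n0
  join n2 pred n4: n4→n2 stop@n0
  join n3 pred n1: n1 stop@n0
  join n3 pred n2: n2 stop@n0
  join n6 pred n1: n1 stop@n0
  join n6 pred n3: n3 stop@n0
  join n6 pred n4: n4→n2 stop@n0
  join n6 pred n5: n5→n4→n2 stop@n0
  join n7 pred n1: n1 stop@n0
  join n7 pred n6: n6 stop@n0
  join n9 pred n2: n2 stop@n0
  join n9 pred n6: n6 stop@n0
  join n9 pred n7: n7 stop@n0
  n0: DF=∅
  n1: DF={n3,n6,n7}
  n2: DF={n2,n3,n6,n9}
  n3: DF={n6}
  n4: DF={n2,n6}
  n5: DF={n6}
  n6: DF={n7,n9}
  n7: DF={n9}
  n8: DF=∅
  n9: DF=∅

DF(n2) = ["n2", "n3", "n6", "n9"]

Answer: ["n2", "n3", "n6", "n9"]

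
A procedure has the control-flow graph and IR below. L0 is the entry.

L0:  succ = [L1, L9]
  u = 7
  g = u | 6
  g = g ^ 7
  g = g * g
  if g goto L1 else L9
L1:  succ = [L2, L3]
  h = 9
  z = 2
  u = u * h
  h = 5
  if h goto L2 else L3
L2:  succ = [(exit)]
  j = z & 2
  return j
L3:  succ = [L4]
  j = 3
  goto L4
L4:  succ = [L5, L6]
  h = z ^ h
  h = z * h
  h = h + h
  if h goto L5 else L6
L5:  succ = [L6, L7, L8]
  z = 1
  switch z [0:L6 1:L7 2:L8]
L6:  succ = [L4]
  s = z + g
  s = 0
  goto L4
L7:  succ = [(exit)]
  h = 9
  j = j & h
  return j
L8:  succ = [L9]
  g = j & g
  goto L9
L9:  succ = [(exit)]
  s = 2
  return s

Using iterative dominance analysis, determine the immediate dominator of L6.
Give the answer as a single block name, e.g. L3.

Answer: L4

Analysis:
idom tree: L1←L0 L2←L1 L3←L1 L4←L3 L5←L4 L6←L4 L7←L5 L8←L5 L9←L0
Dom∩ at merges:
  L4: preds {L3,L6}: {L0,L1,L3} ∩ {L0,L1,L3,L4,L6} = {L0,L1,L3}; idom=L3
  L6: preds {L4,L5}: {L0,L1,L3,L4} ∩ {L0,L1,L3,L4,L5} = {L0,L1,L3,L4}; idom=L4
  L9: preds {L0,L8}: {L0} ∩ {L0,L1,L3,L4,L5,L8} = {L0}; idom=L0

idom(L6) = L4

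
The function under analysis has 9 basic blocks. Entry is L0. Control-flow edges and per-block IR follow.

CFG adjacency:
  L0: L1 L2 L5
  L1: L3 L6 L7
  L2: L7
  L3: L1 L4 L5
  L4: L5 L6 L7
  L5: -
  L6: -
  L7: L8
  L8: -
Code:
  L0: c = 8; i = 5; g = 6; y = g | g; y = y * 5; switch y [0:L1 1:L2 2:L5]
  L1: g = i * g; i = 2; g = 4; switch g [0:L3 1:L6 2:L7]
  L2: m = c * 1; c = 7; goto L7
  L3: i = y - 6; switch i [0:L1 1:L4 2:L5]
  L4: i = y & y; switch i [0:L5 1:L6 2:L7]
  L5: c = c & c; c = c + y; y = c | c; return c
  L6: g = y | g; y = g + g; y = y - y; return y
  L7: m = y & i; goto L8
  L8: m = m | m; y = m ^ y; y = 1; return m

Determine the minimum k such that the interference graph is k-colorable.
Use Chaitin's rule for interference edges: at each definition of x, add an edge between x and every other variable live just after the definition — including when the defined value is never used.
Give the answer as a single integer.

Block summaries:
  L0: {c,g,i,y} / ∅
  L1: {g,i} / {g,i}
  L2: {c,m} / {c}
  L3: {i} / {y}
  L4: {i} / {y}
  L5: {c,y} / {c,y}
  L6: {g,y} / {g,y}
  L7: {m} / {i,y}
  L8: {m,y} / {m,y}

Live sets:
  L0 li=∅ lo={c,g,i,y}
  L1 li={c,g,i,y} lo={c,g,i,y}
  L2 li={c,i,y} lo={i,y}
  L3 li={c,g,y} lo={c,g,i,y}
  L4 li={c,g,y} lo={c,g,i,y}
  L5 li={c,y} lo=∅
  L6 li={g,y} lo=∅
  L7 li={i,y} lo={m,y}
  L8 li={m,y} lo=∅

Interference:
  c↔{g,i,y}
  g↔{c,i,y}
  i↔{c,g,m,y}
  m↔{i,y}
  y↔{c,g,i,m}

Colouring:
  lower bound: {c,g,i,y} mutually conflict ⇒ χ ≥ 4
  assign c→r2 g→r3 i→r0 m→r2 y→r1 — no edge inside a register ⇒ χ ≤ 4
  χ = 4

Answer: 4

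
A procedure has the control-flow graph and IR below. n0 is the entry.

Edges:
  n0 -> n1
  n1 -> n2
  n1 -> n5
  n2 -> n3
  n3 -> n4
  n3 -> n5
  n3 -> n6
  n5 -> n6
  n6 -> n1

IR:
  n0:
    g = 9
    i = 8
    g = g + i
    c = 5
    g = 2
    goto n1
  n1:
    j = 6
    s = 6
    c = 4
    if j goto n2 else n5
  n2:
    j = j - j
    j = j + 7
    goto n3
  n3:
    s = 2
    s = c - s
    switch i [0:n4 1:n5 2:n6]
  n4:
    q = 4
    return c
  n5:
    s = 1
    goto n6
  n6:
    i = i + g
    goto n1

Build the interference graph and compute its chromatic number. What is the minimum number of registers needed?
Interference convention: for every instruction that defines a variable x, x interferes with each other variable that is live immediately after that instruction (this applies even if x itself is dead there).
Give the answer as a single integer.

Answer: 5

Derivation:
def/use:
  n0: def={c,g,i} ue=∅
  n1: def={c,j,s} ue=∅
  n2: def={j} ue={j}
  n3: def={s} ue={c,i}
  n4: def={q} ue={c}
  n5: def={s} ue=∅
  n6: def={i} ue={g,i}

Liveness:
  n0: in=∅ out={g,i}
  n1: in={g,i} out={c,g,i,j}
  n2: in={c,g,i,j} out={c,g,i}
  n3: in={c,g,i} out={c,g,i}
  n4: in={c} out=∅
  n5: in={g,i} out={g,i}
  n6: in={g,i} out={g,i}

Interfere edges:
  c↔{g,i,j,q,s}
  g↔{c,i,j,s}
  i↔{c,g,j,s}
  j↔{c,g,i,s}
  q↔{c}
  s↔{c,g,i,j}

Registers:
  clique {c,g,i,j,s} ⇒ need ≥ 5
  5-colouring: R0={c}  R1={g,q}  R2={i}  R3={j}  R4={s}
  χ = 5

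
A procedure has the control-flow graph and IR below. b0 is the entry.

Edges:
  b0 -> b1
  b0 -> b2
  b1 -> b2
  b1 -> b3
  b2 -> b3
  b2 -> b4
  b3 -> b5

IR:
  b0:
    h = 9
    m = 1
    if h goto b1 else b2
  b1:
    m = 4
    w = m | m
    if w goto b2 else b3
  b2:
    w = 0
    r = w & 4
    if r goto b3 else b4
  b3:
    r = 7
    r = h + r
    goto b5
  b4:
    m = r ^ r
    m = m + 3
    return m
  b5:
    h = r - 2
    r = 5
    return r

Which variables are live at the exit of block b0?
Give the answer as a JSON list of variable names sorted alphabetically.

Answer: ["h"]

Analysis:
def/use:
  b0: {h,m} / ∅
  b1: {m,w} / ∅
  b2: {r,w} / ∅
  b3: {r} / {h}
  b4: {m} / {r}
  b5: {h,r} / {r}

Liveness:
  b0: in=∅ out={h}
  b1: in={h} out={h}
  b2: in={h} out={h,r}
  b3: in={h} out={r}
  b4: in={r} out=∅
  b5: in={r} out=∅

live-out(b0) = ["h"]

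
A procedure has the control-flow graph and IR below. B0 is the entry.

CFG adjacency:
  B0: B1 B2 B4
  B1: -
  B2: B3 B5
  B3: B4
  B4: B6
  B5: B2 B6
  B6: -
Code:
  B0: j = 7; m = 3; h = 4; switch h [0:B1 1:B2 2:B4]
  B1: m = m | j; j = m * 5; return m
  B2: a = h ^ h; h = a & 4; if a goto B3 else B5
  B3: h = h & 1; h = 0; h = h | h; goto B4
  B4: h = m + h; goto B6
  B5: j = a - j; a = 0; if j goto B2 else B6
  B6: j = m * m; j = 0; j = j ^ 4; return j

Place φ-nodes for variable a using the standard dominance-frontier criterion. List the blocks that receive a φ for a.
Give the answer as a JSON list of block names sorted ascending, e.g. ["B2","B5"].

idom tree: B1←B0 B2←B0 B3←B2 B4←B0 B5←B2 B6←B0
Join-block Dom:
  B2: preds {B0,B5}: {B0} ∩ {B0,B2,B5} = {B0}; idom=B0
  B4: preds {B0,B3}: {B0} ∩ {B0,B2,B3} = {B0}; idom=B0
  B6: preds {B4,B5}: {B0,B4} ∩ {B0,B2,B5} = {B0}; idom=B0

DF derivation:
  B2←B0: walk · to B0
  B2←B5: walk B5→B2 to B0
  B4←B0: walk · to B0
  B4←B3: walk B3→B2 to B0
  B6←B4: walk B4 to B0
  B6←B5: walk B5→B2 to B0
  B0 → ∅
  B1 → ∅
  B2 → {B2,B4,B6}
  B3 → {B4}
  B4 → {B6}
  B5 → {B2,B6}
  B6 → ∅

φ for a: defs {B2,B5}
  DF⁺ = {B2,B4,B6}

Answer: ["B2", "B4", "B6"]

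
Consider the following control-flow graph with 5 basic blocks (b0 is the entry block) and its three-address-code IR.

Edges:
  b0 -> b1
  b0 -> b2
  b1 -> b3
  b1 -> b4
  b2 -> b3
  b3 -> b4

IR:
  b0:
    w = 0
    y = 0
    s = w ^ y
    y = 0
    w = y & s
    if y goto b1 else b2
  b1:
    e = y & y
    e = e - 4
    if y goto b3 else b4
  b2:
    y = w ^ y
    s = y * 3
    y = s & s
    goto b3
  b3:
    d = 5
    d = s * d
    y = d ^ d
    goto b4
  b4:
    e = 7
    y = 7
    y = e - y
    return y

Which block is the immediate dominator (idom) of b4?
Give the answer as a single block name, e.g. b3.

Answer: b0

Derivation:
idom tree: b1←b0 b2←b0 b3←b0 b4←b0
Join-block Dom:
  b3: preds {b1,b2}: {b0,b1} ∩ {b0,b2} = {b0}; idom=b0
  b4: preds {b1,b3}: {b0,b1} ∩ {b0,b3} = {b0}; idom=b0

idom(b4) = b0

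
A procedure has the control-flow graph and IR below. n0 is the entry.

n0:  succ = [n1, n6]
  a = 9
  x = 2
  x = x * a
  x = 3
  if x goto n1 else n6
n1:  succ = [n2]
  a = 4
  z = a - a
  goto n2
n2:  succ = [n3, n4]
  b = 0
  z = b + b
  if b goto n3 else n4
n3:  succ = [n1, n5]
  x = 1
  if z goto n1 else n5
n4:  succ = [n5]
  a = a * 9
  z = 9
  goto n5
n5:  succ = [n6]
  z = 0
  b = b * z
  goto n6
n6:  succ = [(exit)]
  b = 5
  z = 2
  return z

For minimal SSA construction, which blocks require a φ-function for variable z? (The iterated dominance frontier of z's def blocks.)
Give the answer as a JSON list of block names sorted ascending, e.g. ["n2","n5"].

Answer: ["n1", "n5", "n6"]

Analysis:
idom tree: n1←n0 n2←n1 n3←n2 n4←n2 n5←n2 n6←n0
Dom∩ at merges:
  n1: preds {n0,n3}: {n0} ∩ {n0,n1,n2,n3} = {n0}; idom=n0
  n5: preds {n3,n4}: {n0,n1,n2,n3} ∩ {n0,n1,n2,n4} = {n0,n1,n2}; idom=n2
  n6: preds {n0,n5}: {n0} ∩ {n0,n1,n2,n5} = {n0}; idom=n0

DF walk-up:
  n1←n0: walk · to n0
  n1←n3: walk n3→n2→n1 to n0
  n5←n3: walk n3 to n2
  n5←n4: walk n4 to n2
  n6←n0: walk · to n0
  n6←n5: walk n5→n2→n1 to n0
  DF(n0)=∅
  DF(n1)={n1,n6}
  DF(n2)={n1,n6}
  DF(n3)={n1,n5}
  DF(n4)={n5}
  DF(n5)={n6}
  DF(n6)=∅

φ for z: defs {n1,n2,n4,n5,n6}
  DF⁺ = {n1,n5,n6}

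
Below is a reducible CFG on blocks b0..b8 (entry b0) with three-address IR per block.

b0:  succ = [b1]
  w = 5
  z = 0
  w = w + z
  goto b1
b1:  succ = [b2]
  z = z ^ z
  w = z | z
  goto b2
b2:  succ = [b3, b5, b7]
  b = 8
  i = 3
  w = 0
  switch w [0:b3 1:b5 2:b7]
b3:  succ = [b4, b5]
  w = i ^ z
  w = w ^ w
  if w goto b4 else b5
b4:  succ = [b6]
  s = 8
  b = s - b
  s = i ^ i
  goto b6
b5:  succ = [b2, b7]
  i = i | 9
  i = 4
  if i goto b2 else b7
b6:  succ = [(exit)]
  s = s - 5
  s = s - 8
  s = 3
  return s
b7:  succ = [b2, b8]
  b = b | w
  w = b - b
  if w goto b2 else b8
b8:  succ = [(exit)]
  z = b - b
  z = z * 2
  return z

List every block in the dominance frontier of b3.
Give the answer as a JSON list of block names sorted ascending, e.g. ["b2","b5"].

Answer: ["b5"]

Working:
idom tree: b1←b0 b2←b1 b3←b2 b4←b3 b5←b2 b6←b4 b7←b2 b8←b7
Join-block Dom:
  b2: preds {b1,b5,b7}: {b0,b1} ∩ {b0,b1,b2,b5} ∩ {b0,b1,b2,b7} = {b0,b1}; idom=b1
  b5: preds {b2,b3}: {b0,b1,b2} ∩ {b0,b1,b2,b3} = {b0,b1,b2}; idom=b2
  b7: preds {b2,b5}: {b0,b1,b2} ∩ {b0,b1,b2,b5} = {b0,b1,b2}; idom=b2

DF derivation:
  b2←b1: walk · to b1
  b2←b5: walk b5→b2 to b1
  b2←b7: walk b7→b2 to b1
  b5←b2: walk · to b2
  b5←b3: walk b3 to b2
  b7←b2: walk · to b2
  b7←b5: walk b5 to b2
  DF(b0)=∅
  DF(b1)=∅
  DF(b2)={b2}
  DF(b3)={b5}
  DF(b4)=∅
  DF(b5)={b2,b7}
  DF(b6)=∅
  DF(b7)={b2}
  DF(b8)=∅

DF(b3) = ["b5"]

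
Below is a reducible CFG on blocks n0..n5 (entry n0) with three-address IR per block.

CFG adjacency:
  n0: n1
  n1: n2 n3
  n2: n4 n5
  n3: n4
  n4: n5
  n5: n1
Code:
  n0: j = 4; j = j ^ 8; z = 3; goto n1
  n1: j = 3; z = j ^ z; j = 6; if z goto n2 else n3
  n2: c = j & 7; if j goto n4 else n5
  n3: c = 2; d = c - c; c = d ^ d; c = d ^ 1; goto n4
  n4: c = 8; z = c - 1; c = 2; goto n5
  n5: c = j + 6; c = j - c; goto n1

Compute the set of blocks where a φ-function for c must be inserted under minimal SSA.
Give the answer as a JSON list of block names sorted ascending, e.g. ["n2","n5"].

idom tree: n1←n0 n2←n1 n3←n1 n4←n1 n5←n1
Dom at joins:
  n1: preds {n0,n5}: {n0} ∩ {n0,n1,n5} = {n0}; idom=n0
  n4: preds {n2,n3}: {n0,n1,n2} ∩ {n0,n1,n3} = {n0,n1}; idom=n1
  n5: preds {n2,n4}: {n0,n1,n2} ∩ {n0,n1,n4} = {n0,n1}; idom=n1

DF derivation:
  join n1 pred n0: · stop@n0
  join n1 pred n5: n5→n1 stop@n0
  join n4 pred n2: n2 stop@n1
  join n4 pred n3: n3 stop@n1
  join n5 pred n2: n2 stop@n1
  join n5 pred n4: n4 stop@n1
  n0 → ∅
  n1 → {n1}
  n2 → {n4,n5}
  n3 → {n4}
  n4 → {n5}
  n5 → {n1}

φ for c: defs {n2,n3,n4,n5}
  DF⁺ = {n1,n4,n5}

Answer: ["n1", "n4", "n5"]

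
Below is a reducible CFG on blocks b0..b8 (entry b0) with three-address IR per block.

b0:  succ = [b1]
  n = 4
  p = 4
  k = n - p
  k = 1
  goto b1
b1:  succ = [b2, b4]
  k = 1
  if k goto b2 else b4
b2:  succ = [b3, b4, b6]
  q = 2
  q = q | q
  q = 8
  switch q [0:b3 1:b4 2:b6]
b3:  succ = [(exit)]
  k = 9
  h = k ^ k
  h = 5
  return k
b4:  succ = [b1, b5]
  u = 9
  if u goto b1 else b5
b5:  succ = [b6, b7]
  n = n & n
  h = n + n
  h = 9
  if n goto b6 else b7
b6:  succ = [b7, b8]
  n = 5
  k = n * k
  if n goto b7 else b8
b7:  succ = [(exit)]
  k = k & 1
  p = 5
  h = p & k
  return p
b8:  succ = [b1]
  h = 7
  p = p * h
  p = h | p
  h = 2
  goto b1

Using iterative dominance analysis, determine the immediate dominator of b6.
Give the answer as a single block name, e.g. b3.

idom tree: b1←b0 b2←b1 b3←b2 b4←b1 b5←b4 b6←b1 b7←b1 b8←b6
Join-block Dom:
  b1: preds {b0,b4,b8}: {b0} ∩ {b0,b1,b4} ∩ {b0,b1,b6,b8} = {b0}; idom=b0
  b4: preds {b1,b2}: {b0,b1} ∩ {b0,b1,b2} = {b0,b1}; idom=b1
  b6: preds {b2,b5}: {b0,b1,b2} ∩ {b0,b1,b4,b5} = {b0,b1}; idom=b1
  b7: preds {b5,b6}: {b0,b1,b4,b5} ∩ {b0,b1,b6} = {b0,b1}; idom=b1

idom(b6) = b1

Answer: b1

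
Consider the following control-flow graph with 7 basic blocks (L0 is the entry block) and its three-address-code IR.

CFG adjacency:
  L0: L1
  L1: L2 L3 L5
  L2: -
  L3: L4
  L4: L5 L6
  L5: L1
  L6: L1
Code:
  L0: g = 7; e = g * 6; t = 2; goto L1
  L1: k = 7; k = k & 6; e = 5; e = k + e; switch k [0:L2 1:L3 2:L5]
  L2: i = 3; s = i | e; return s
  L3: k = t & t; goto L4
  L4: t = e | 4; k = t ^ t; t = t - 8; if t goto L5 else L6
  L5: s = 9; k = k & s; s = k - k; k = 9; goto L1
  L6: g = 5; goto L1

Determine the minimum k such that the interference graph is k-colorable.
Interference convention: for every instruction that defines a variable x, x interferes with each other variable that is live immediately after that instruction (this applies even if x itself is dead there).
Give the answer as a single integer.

def/use:
  L0 def {e,g,t} use ∅
  L1 def {e,k} use ∅
  L2 def {i,s} use {e}
  L3 def {k} use {t}
  L4 def {k,t} use {e}
  L5 def {k,s} use {k}
  L6 def {g} use ∅

Live sets:
  L0: in=∅ out={t}
  L1: in={t} out={e,k,t}
  L2: in={e} out=∅
  L3: in={e,t} out={e}
  L4: in={e} out={k,t}
  L5: in={k,t} out={t}
  L6: in={t} out={t}

Interference:
  e↔{i,k,t}
  g↔{t}
  i↔{e}
  k↔{e,s,t}
  s↔{k,t}
  t↔{e,g,k,s}

Registers:
  clique {e,k,t} ⇒ need ≥ 3
  assign e→r1 g→r1 i→r0 k→r2 s→r1 t→r0 — no edge inside a register ⇒ χ ≤ 3
  χ = 3

Answer: 3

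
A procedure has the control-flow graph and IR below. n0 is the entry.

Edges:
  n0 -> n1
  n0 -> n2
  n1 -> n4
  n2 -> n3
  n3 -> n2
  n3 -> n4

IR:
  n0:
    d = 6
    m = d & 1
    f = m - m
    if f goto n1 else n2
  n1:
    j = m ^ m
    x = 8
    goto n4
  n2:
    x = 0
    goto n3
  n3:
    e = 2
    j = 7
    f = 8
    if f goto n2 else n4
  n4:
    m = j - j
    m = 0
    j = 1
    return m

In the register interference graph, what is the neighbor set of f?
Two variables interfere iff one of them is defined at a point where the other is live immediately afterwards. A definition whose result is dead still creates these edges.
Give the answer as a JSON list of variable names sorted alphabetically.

Answer: ["j", "m"]

Derivation:
def/use:
  n0: def={d,f,m} ue=∅
  n1: def={j,x} ue={m}
  n2: def={x} ue=∅
  n3: def={e,f,j} ue=∅
  n4: def={j,m} ue={j}

Live sets:
  n0 li=∅ lo={m}
  n1 li={m} lo={j}
  n2 li=∅ lo=∅
  n3 li=∅ lo={j}
  n4 li={j} lo=∅

Interfere edges:
  d — ∅
  e — ∅
  f — {j,m}
  j — {f,m,x}
  m — {f,j}
  x — {j}

N(f) = ["j", "m"]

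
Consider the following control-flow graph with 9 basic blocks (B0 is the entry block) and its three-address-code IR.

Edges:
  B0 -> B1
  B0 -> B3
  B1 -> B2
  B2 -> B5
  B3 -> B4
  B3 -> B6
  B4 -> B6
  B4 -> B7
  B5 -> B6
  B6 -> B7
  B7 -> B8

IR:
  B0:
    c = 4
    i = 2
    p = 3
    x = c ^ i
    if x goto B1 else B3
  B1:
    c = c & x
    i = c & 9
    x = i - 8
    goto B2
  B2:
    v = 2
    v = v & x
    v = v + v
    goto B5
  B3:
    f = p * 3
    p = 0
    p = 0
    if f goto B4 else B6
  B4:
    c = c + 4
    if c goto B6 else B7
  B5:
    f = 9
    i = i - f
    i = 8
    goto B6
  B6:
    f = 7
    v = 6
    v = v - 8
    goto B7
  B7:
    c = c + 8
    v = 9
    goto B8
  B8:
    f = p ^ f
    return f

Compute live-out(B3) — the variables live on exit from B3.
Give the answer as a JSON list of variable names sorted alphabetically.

Answer: ["c", "f", "p"]

Working:
def/use:
  B0: def={c,i,p,x} ue=∅
  B1: def={c,i,x} ue={c,x}
  B2: def={v} ue={x}
  B3: def={f,p} ue={p}
  B4: def={c} ue={c}
  B5: def={f,i} ue={i}
  B6: def={f,v} ue=∅
  B7: def={c,v} ue={c}
  B8: def={f} ue={f,p}

Backward fixpoint:
  live B0: ∅→{c,p,x}
  live B1: {c,p,x}→{c,i,p,x}
  live B2: {c,i,p,x}→{c,i,p}
  live B3: {c,p}→{c,f,p}
  live B4: {c,f,p}→{c,f,p}
  live B5: {c,i,p}→{c,p}
  live B6: {c,p}→{c,f,p}
  live B7: {c,f,p}→{f,p}
  live B8: {f,p}→∅

live-out(B3) = ["c", "f", "p"]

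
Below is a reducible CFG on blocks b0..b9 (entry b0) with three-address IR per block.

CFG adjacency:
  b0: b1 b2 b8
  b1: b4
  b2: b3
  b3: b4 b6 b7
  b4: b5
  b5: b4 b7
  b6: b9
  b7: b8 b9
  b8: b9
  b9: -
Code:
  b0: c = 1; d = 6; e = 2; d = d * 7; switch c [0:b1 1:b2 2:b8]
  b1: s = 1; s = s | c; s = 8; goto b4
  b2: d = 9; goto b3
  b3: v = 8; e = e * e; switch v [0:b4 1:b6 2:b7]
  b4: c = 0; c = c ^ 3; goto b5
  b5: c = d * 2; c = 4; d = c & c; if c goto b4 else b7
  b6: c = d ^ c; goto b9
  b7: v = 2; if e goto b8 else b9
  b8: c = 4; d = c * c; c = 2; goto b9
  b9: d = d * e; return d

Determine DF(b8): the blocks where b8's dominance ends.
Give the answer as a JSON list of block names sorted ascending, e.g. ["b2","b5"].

Answer: ["b9"]

Analysis:
idom tree: b1←b0 b2←b0 b3←b2 b4←b0 b5←b4 b6←b3 b7←b0 b8←b0 b9←b0
Join-block Dom:
  b4: preds {b1,b3,b5}: {b0,b1} ∩ {b0,b2,b3} ∩ {b0,b4,b5} = {b0}; idom=b0
  b7: preds {b3,b5}: {b0,b2,b3} ∩ {b0,b4,b5} = {b0}; idom=b0
  b8: preds {b0,b7}: {b0} ∩ {b0,b7} = {b0}; idom=b0
  b9: preds {b6,b7,b8}: {b0,b2,b3,b6} ∩ {b0,b7} ∩ {b0,b8} = {b0}; idom=b0

DF derivation:
  join b4 pred b1: b1 stop@b0
  join b4 pred b3: b3→b2 stop@b0
  join b4 pred b5: b5→b4 stop@b0
  join b7 pred b3: b3→b2 stop@b0
  join b7 pred b5: b5→b4 stop@b0
  join b8 pred b0: · stop@b0
  join b8 pred b7: b7 stop@b0
  join b9 pred b6: b6→b3→b2 stop@b0
  join b9 pred b7: b7 stop@b0
  join b9 pred b8: b8 stop@b0
  DF(b0)=∅
  DF(b1)={b4}
  DF(b2)={b4,b7,b9}
  DF(b3)={b4,b7,b9}
  DF(b4)={b4,b7}
  DF(b5)={b4,b7}
  DF(b6)={b9}
  DF(b7)={b8,b9}
  DF(b8)={b9}
  DF(b9)=∅

DF(b8) = ["b9"]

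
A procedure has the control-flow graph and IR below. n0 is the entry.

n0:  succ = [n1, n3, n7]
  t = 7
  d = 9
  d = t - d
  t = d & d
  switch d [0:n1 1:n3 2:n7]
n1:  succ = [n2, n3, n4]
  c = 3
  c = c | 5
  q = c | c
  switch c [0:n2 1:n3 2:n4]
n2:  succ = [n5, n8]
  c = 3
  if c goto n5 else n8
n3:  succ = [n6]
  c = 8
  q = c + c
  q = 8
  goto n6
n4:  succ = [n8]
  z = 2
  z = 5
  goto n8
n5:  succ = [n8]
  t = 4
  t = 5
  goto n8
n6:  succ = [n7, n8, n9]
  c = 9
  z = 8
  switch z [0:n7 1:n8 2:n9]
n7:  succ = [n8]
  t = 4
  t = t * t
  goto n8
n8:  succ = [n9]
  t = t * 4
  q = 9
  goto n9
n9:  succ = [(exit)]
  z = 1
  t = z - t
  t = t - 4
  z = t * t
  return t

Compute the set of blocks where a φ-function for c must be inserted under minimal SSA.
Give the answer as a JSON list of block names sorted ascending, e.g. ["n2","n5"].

idom tree: n1←n0 n2←n1 n3←n0 n4←n1 n5←n2 n6←n3 n7←n0 n8←n0 n9←n0
Join-block Dom:
  n3: preds {n0,n1}: {n0} ∩ {n0,n1} = {n0}; idom=n0
  n7: preds {n0,n6}: {n0} ∩ {n0,n3,n6} = {n0}; idom=n0
  n8: preds {n2,n4,n5,n6,n7}: {n0,n1,n2} ∩ {n0,n1,n4} ∩ {n0,n1,n2,n5} ∩ {n0,n3,n6} ∩ {n0,n7} = {n0}; idom=n0
  n9: preds {n6,n8}: {n0,n3,n6} ∩ {n0,n8} = {n0}; idom=n0

DF walk-up:
  join n3 pred n0: · stop@n0
  join n3 pred n1: n1 stop@n0
  join n7 pred n0: · stop@n0
  join n7 pred n6: n6→n3 stop@n0
  join n8 pred n2: n2→n1 stop@n0
  join n8 pred n4: n4→n1 stop@n0
  join n8 pred n5: n5→n2→n1 stop@n0
  join n8 pred n6: n6→n3 stop@n0
  join n8 pred n7: n7 stop@n0
  join n9 pred n6: n6→n3 stop@n0
  join n9 pred n8: n8 stop@n0
  DF(n0)=∅
  DF(n1)={n3,n8}
  DF(n2)={n8}
  DF(n3)={n7,n8,n9}
  DF(n4)={n8}
  DF(n5)={n8}
  DF(n6)={n7,n8,n9}
  DF(n7)={n8}
  DF(n8)={n9}
  DF(n9)=∅

φ for c: defs {n1,n2,n3,n6}
  DF⁺ = {n3,n7,n8,n9}

Answer: ["n3", "n7", "n8", "n9"]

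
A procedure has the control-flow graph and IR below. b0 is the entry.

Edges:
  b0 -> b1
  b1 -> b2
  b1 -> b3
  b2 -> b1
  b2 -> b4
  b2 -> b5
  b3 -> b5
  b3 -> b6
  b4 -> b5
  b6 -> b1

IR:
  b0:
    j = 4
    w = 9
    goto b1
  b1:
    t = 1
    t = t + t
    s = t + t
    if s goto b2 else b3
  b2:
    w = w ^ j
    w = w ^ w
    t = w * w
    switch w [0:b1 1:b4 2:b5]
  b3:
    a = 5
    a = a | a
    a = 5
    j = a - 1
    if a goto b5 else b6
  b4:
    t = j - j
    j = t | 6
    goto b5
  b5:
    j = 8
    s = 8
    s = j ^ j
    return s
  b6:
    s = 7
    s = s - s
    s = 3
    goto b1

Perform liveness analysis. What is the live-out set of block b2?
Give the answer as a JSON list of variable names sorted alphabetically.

Answer: ["j", "w"]

Derivation:
Per-block:
  b0: {j,w} / ∅
  b1: {s,t} / ∅
  b2: {t,w} / {j,w}
  b3: {a,j} / ∅
  b4: {j,t} / {j}
  b5: {j,s} / ∅
  b6: {s} / ∅

Live sets:
  b0 li=∅ lo={j,w}
  b1 li={j,w} lo={j,w}
  b2 li={j,w} lo={j,w}
  b3 li={w} lo={j,w}
  b4 li={j} lo=∅
  b5 li=∅ lo=∅
  b6 li={j,w} lo={j,w}

live-out(b2) = ["j", "w"]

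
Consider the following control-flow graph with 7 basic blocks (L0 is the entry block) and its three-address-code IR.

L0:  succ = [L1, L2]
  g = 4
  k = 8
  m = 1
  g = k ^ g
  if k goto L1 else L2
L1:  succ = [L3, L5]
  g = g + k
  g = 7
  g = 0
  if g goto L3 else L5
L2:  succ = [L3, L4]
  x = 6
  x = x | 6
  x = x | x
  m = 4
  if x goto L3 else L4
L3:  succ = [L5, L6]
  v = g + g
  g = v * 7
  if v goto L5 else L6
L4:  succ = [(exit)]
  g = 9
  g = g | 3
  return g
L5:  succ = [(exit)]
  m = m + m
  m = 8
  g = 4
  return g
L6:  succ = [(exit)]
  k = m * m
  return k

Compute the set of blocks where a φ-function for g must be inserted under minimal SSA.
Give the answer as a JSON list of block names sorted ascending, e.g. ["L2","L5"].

Answer: ["L3", "L5"]

Working:
idom tree: L1←L0 L2←L0 L3←L0 L4←L2 L5←L0 L6←L3
Join-block Dom:
  L3: preds {L1,L2}: {L0,L1} ∩ {L0,L2} = {L0}; idom=L0
  L5: preds {L1,L3}: {L0,L1} ∩ {L0,L3} = {L0}; idom=L0

Frontier:
  L3←L1: walk L1 to L0
  L3←L2: walk L2 to L0
  L5←L1: walk L1 to L0
  L5←L3: walk L3 to L0
  DF(L0)=∅
  DF(L1)={L3,L5}
  DF(L2)={L3}
  DF(L3)={L5}
  DF(L4)=∅
  DF(L5)=∅
  DF(L6)=∅

φ for g: defs {L0,L1,L3,L4,L5}
  DF⁺ = {L3,L5}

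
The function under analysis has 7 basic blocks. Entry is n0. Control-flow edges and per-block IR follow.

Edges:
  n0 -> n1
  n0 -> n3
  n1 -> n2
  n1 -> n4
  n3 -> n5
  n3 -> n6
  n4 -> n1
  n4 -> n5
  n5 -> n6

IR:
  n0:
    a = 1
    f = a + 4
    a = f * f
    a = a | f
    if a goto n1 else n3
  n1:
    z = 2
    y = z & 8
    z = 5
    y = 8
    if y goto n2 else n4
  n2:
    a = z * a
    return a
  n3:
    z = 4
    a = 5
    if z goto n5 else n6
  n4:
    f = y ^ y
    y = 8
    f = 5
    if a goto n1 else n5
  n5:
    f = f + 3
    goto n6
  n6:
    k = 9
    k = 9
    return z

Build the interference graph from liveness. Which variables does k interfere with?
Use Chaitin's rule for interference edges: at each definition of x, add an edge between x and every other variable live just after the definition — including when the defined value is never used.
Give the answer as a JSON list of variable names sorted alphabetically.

Answer: ["z"]

Working:
Per-block:
  n0 def {a,f} use ∅
  n1 def {y,z} use ∅
  n2 def {a} use {a,z}
  n3 def {a,z} use ∅
  n4 def {f,y} use {a,y}
  n5 def {f} use {f}
  n6 def {k} use {z}

Live sets:
  n0: in=∅ out={a,f}
  n1: in={a} out={a,y,z}
  n2: in={a,z} out=∅
  n3: in={f} out={f,z}
  n4: in={a,y,z} out={a,f,z}
  n5: in={f,z} out={z}
  n6: in={z} out=∅

Interference:
  a: {f,y,z}
  f: {a,z}
  k: {z}
  y: {a,z}
  z: {a,f,k,y}

N(k) = ["z"]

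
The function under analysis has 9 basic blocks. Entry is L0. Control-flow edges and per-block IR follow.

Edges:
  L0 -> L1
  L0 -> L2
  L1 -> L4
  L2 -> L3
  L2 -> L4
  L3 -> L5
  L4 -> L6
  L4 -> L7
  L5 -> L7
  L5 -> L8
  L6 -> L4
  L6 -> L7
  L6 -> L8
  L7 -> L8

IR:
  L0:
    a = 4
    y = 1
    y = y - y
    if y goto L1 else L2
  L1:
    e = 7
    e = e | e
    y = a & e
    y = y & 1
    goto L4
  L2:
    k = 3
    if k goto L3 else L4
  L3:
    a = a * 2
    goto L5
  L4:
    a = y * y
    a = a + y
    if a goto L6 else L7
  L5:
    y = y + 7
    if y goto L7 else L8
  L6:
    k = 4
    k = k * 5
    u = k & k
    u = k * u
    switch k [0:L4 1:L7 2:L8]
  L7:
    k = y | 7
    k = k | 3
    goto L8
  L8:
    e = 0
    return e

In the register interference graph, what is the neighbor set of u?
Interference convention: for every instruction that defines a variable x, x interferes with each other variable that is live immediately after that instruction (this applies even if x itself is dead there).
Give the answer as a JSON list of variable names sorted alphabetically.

Per-block:
  L0 def {a,y} use ∅
  L1 def {e,y} use {a}
  L2 def {k} use ∅
  L3 def {a} use {a}
  L4 def {a} use {y}
  L5 def {y} use {y}
  L6 def {k,u} use ∅
  L7 def {k} use {y}
  L8 def {e} use ∅

Backward fixpoint:
  L0 li=∅ lo={a,y}
  L1 li={a} lo={y}
  L2 li={a,y} lo={a,y}
  L3 li={a,y} lo={y}
  L4 li={y} lo={y}
  L5 li={y} lo={y}
  L6 li={y} lo={y}
  L7 li={y} lo=∅
  L8 li=∅ lo=∅

Interference:
  a — {e,k,y}
  e — {a}
  k — {a,u,y}
  u — {k,y}
  y — {a,k,u}

N(u) = ["k", "y"]

Answer: ["k", "y"]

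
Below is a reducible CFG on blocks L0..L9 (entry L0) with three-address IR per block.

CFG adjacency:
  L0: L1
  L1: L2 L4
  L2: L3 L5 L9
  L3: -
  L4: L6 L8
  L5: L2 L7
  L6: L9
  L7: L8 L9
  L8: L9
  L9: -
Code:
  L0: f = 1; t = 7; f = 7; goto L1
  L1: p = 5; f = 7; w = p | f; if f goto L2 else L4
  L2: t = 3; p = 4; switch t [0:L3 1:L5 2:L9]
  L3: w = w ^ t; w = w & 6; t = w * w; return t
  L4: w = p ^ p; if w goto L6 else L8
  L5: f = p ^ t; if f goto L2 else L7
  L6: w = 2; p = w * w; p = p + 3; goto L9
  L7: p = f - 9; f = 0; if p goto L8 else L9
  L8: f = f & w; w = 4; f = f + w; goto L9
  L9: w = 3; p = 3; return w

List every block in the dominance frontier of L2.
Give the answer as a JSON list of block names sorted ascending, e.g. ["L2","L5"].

Answer: ["L2", "L8", "L9"]

Working:
idom tree: L1←L0 L2←L1 L3←L2 L4←L1 L5←L2 L6←L4 L7←L5 L8←L1 L9←L1
Dom at joins:
  L2: preds {L1,L5}: {L0,L1} ∩ {L0,L1,L2,L5} = {L0,L1}; idom=L1
  L8: preds {L4,L7}: {L0,L1,L4} ∩ {L0,L1,L2,L5,L7} = {L0,L1}; idom=L1
  L9: preds {L2,L6,L7,L8}: {L0,L1,L2} ∩ {L0,L1,L4,L6} ∩ {L0,L1,L2,L5,L7} ∩ {L0,L1,L8} = {L0,L1}; idom=L1

Frontier:
  L2←L1: walk · to L1
  L2←L5: walk L5→L2 to L1
  L8←L4: walk L4 to L1
  L8←L7: walk L7→L5→L2 to L1
  L9←L2: walk L2 to L1
  L9←L6: walk L6→L4 to L1
  L9←L7: walk L7→L5→L2 to L1
  L9←L8: walk L8 to L1
  DF(L0)=∅
  DF(L1)=∅
  DF(L2)={L2,L8,L9}
  DF(L3)=∅
  DF(L4)={L8,L9}
  DF(L5)={L2,L8,L9}
  DF(L6)={L9}
  DF(L7)={L8,L9}
  DF(L8)={L9}
  DF(L9)=∅

DF(L2) = ["L2", "L8", "L9"]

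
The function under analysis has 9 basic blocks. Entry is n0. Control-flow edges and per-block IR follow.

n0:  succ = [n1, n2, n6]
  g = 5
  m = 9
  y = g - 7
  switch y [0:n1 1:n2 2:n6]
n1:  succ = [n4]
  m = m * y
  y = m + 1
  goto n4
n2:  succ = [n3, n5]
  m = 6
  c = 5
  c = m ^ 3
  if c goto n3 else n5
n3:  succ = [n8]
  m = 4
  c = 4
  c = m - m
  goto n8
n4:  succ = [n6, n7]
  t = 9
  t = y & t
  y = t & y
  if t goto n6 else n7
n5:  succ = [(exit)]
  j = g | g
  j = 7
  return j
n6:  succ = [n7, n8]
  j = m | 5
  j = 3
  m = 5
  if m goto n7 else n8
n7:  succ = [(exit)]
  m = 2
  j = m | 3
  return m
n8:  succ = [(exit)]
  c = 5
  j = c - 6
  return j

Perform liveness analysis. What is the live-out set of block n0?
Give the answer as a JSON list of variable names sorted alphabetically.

Answer: ["g", "m", "y"]

Derivation:
def/use:
  n0: def={g,m,y} ue=∅
  n1: def={m,y} ue={m,y}
  n2: def={c,m} ue=∅
  n3: def={c,m} ue=∅
  n4: def={t,y} ue={y}
  n5: def={j} ue={g}
  n6: def={j,m} ue={m}
  n7: def={j,m} ue=∅
  n8: def={c,j} ue=∅

Live sets:
  live n0: ∅→{g,m,y}
  live n1: {m,y}→{m,y}
  live n2: {g}→{g}
  live n3: ∅→∅
  live n4: {m,y}→{m}
  live n5: {g}→∅
  live n6: {m}→∅
  live n7: ∅→∅
  live n8: ∅→∅

live-out(n0) = ["g", "m", "y"]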